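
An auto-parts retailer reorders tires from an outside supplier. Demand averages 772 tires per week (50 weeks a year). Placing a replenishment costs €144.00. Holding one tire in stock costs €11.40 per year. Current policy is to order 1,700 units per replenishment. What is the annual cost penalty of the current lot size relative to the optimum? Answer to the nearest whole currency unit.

Extra cost ≈ €1,702 per year

Annual demand D = 772 × 50 = 38,600.
EOQ = √(2DS/H) = √(2 × 38,600 × 144 / 11.4) ≈ 987.50.
Cost at Q* = (D/Q*)S + (Q*/2)H = √(2DSH) ≈ €11,257.51.
Cost at Q = 1,700: (38,600/1,700)×144 + (1,700/2)×11.4 = €3,269.65 + €9,690.00 = €12,959.65.
Excess = €12,959.65 − €11,257.51 = €1,702.14.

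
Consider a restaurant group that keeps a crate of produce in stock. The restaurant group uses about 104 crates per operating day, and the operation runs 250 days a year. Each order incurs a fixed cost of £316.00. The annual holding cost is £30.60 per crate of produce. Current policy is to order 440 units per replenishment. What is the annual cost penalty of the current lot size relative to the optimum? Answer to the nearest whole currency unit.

Extra cost ≈ £2,981 per year

Annual demand D = 104 × 250 = 26,000.
EOQ = √(2DS/H) = √(2 × 26,000 × 316 / 30.6) ≈ 732.80.
Cost at Q* = (D/Q*)S + (Q*/2)H = √(2DSH) ≈ £22,423.63.
Cost at Q = 440: (26,000/440)×316 + (440/2)×30.6 = £18,672.73 + £6,732.00 = £25,404.73.
Excess = £25,404.73 − £22,423.63 = £2,981.10.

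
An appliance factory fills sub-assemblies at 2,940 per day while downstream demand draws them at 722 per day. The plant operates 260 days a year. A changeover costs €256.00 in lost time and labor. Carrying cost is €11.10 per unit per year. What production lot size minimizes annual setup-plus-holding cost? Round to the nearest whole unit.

Q* ≈ 3,388 sub-assemblies

Annual demand D = 722 × 260 = 187,720.
Production build-up factor (1 − d/p) = 1 − 722/2,940 = 0.7544.
Q* = √(2DS / (H(1 − d/p))) = √(2 × 187,720 × 256 / (11.1 × 0.7544)).
= √(96,112,640 / 8.3741) ≈ 3387.830.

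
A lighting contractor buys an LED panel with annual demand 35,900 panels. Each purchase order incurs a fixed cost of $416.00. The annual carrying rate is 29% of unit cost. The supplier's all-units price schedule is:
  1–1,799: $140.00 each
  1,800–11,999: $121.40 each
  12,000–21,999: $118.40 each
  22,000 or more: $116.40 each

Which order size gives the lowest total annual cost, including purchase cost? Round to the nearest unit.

Holding cost per unit per year at price C is H = 0.29·C.
For each price level, check whether its EOQ is feasible; otherwise the best quantity at that price is the breakpoint.
EOQ at $140.00 = 857.7 (feasible in tier 1): TC = 35,900×$140.00 + (35,900/857.7)×416 + (857.7/2)×0.29×$140.00 = $5,060,823.46.
EOQ at $121.40 = 921.1 < 1800, so use break Q=1800: TC = 35,900×$121.40 + (35,900/1800.0)×416 + (1800.0/2)×0.29×$121.40 = $4,398,242.29.
EOQ at $118.40 = 932.7 < 12000, so use break Q=12000: TC = 35,900×$118.40 + (35,900/12000.0)×416 + (12000.0/2)×0.29×$118.40 = $4,457,820.53.
EOQ at $116.40 = 940.7 < 22000, so use break Q=22000: TC = 35,900×$116.40 + (35,900/22000.0)×416 + (22000.0/2)×0.29×$116.40 = $4,550,754.84.
Lowest total cost is $4,398,242.29 at Q = 1800.0.

Q* ≈ 1,800 panels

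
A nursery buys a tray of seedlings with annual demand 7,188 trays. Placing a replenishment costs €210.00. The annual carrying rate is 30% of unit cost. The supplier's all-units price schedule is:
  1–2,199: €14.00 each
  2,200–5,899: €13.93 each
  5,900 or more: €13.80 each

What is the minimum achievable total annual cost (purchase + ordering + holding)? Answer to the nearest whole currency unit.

TC* ≈ €104,193

Holding cost per unit per year at price C is H = 0.30·C.
For each price level, check whether its EOQ is feasible; otherwise the best quantity at that price is the breakpoint.
EOQ at €14.00 = 847.8 (feasible in tier 1): TC = 7,188×€14.00 + (7,188/847.8)×210 + (847.8/2)×0.30×€14.00 = €104,192.85.
EOQ at €13.93 = 849.9 < 2200, so use break Q=2200: TC = 7,188×€13.93 + (7,188/2200.0)×210 + (2200.0/2)×0.30×€13.93 = €105,411.87.
EOQ at €13.80 = 853.9 < 5900, so use break Q=5900: TC = 7,188×€13.80 + (7,188/5900.0)×210 + (5900.0/2)×0.30×€13.80 = €111,663.24.
Lowest total cost among the candidates is at Q = 847.8.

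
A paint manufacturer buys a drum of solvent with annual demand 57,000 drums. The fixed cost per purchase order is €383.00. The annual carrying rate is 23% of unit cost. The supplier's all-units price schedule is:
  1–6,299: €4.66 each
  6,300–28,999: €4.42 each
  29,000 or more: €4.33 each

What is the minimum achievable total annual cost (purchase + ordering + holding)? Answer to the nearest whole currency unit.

TC* ≈ €258,602

Holding cost per unit per year at price C is H = 0.23·C.
Candidates are each tier's EOQ (if it falls in that tier) and each price-break quantity.
Tier 1 (€4.66): EOQ = 6382.6 exceeds tier's upper bound 6299, so this tier is dominated.
EOQ at €4.42 = 6553.6 (feasible in tier 2): TC = 57,000×€4.42 + (57,000/6553.6)×383 + (6553.6/2)×0.23×€4.42 = €258,602.34.
EOQ at €4.33 = 6621.3 < 29000, so use break Q=29000: TC = 57,000×€4.33 + (57,000/29000.0)×383 + (29000.0/2)×0.23×€4.33 = €262,003.34.
Lowest total cost among the candidates is at Q = 6553.6.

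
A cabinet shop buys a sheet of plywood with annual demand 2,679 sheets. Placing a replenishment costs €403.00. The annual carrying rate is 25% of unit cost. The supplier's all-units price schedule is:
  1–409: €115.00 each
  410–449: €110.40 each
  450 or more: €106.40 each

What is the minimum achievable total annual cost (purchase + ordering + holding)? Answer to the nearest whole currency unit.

TC* ≈ €293,430

Holding cost per unit per year at price C is H = 0.25·C.
Candidates are each tier's EOQ (if it falls in that tier) and each price-break quantity.
EOQ at €115.00 = 274.1 (feasible in tier 1): TC = 2,679×€115.00 + (2,679/274.1)×403 + (274.1/2)×0.25×€115.00 = €315,964.03.
EOQ at €110.40 = 279.7 < 410, so use break Q=410: TC = 2,679×€110.40 + (2,679/410.0)×403 + (410.0/2)×0.25×€110.40 = €304,052.86.
EOQ at €106.40 = 284.9 < 450, so use break Q=450: TC = 2,679×€106.40 + (2,679/450.0)×403 + (450.0/2)×0.25×€106.40 = €293,429.79.
Lowest total cost among the candidates is at Q = 450.0.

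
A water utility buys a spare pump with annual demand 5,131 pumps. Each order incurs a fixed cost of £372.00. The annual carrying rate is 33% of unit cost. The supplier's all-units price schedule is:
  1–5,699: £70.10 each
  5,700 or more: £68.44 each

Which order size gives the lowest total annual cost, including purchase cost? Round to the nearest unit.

Q* ≈ 406 pumps

Holding cost per unit per year at price C is H = 0.33·C.
Evaluate total cost at each tier's feasible EOQ or, if the EOQ is below the tier, at the tier's minimum quantity.
EOQ at £70.10 = 406.2 (feasible in tier 1): TC = 5,131×£70.10 + (5,131/406.2)×372 + (406.2/2)×0.33×£70.10 = £369,080.41.
EOQ at £68.44 = 411.1 < 5700, so use break Q=5700: TC = 5,131×£68.44 + (5,131/5700.0)×372 + (5700.0/2)×0.33×£68.44 = £415,868.33.
Lowest total cost is £369,080.41 at Q = 406.2.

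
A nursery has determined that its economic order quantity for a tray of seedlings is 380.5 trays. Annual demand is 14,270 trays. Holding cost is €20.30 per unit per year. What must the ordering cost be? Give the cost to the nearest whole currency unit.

Squaring Q* = √(2DS/H) gives Q*² = 2DS/H.
From Q* = √(2DS/H): S = Q*²H / (2D) = 380.5² × 20.3 / (2 × 14,270) = 102.9796.

S ≈ €103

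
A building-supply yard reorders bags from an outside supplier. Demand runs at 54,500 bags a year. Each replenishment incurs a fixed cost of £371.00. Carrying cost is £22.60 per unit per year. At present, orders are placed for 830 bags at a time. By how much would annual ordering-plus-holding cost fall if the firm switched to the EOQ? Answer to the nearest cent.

Extra cost ≈ £3,508.71 per year

EOQ = √(2DS/H) = √(2 × 54,500 × 371 / 22.6) ≈ 1337.66.
Cost at Q* = (D/Q*)S + (Q*/2)H = √(2DSH) ≈ £30,231.13.
Cost at Q = 830: (54,500/830)×371 + (830/2)×22.6 = £24,360.84 + £9,379.00 = £33,739.84.
Excess = £33,739.84 − £30,231.13 = £3,508.71.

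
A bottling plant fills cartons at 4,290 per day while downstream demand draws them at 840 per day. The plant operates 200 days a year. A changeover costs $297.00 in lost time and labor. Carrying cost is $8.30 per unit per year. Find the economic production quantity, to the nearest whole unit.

Annual demand D = 840 × 200 = 168,000.
Production build-up factor (1 − d/p) = 1 − 840/4,290 = 0.8042.
Q* = √(2DS / (H(1 − d/p))) = √(2 × 168,000 × 297 / (8.3 × 0.8042)).
= √(99,792,000 / 6.6748) ≈ 3866.588.

Q* ≈ 3,867 cartons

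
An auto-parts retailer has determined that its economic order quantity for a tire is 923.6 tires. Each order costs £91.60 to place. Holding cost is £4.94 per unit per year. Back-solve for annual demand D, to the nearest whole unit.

Invert the EOQ relation Q*² = 2DS/H.
From Q* = √(2DS/H): D = Q*²H / (2S) = 923.6² × 4.94 / (2 × 91.6) = 23002.198.

D ≈ 23,002 tires per year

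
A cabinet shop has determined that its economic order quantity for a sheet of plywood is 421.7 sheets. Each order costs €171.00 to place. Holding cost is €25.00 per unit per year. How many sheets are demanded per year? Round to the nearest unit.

Invert the EOQ relation Q*² = 2DS/H.
From Q* = √(2DS/H): D = Q*²H / (2S) = 421.7² × 25 / (2 × 171) = 12999.334.

D ≈ 12,999 sheets per year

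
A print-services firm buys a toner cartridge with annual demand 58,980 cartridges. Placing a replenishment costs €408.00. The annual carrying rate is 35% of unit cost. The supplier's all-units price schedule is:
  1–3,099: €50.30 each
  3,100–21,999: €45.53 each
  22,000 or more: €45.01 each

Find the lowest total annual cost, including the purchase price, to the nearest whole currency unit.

Holding cost per unit per year at price C is H = 0.35·C.
Candidates are each tier's EOQ (if it falls in that tier) and each price-break quantity.
EOQ at €50.30 = 1653.4 (feasible in tier 1): TC = 58,980×€50.30 + (58,980/1653.4)×408 + (1653.4/2)×0.35×€50.30 = €2,995,802.21.
EOQ at €45.53 = 1737.9 < 3100, so use break Q=3100: TC = 58,980×€45.53 + (58,980/3100.0)×408 + (3100.0/2)×0.35×€45.53 = €2,717,821.95.
EOQ at €45.01 = 1747.9 < 22000, so use break Q=22000: TC = 58,980×€45.01 + (58,980/22000.0)×408 + (22000.0/2)×0.35×€45.01 = €2,829,072.11.
Lowest total cost among the candidates is at Q = 3100.0.

TC* ≈ €2,717,822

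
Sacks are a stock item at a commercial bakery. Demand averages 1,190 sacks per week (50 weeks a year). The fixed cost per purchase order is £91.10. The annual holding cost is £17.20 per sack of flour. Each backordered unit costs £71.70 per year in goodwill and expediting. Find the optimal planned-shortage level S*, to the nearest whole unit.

Annual demand D = 1,190 × 50 = 59,500.
With planned backorders, Q* = √(2DS/H) · √((H+B)/B).
√(2DS/H) = √(2 × 59,500 × 91.1 / 17.2) = 793.905.
√((H+B)/B) = √((17.2+71.7)/71.7) = 1.1135.
Q* ≈ 884.015.
S* = Q* · H/(H+B) = 884.015 × 17.2/88.9 ≈ 171.036.

S* ≈ 171 sacks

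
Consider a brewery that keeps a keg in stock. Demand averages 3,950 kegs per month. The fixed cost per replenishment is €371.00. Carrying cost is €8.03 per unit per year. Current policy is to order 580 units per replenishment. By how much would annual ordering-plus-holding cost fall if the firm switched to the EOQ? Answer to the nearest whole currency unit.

Extra cost ≈ €15,843 per year

Annual demand D = 3,950 × 12 = 47,400.
EOQ = √(2DS/H) = √(2 × 47,400 × 371 / 8.03) ≈ 2092.83.
Cost at Q* = (D/Q*)S + (Q*/2)H = √(2DSH) ≈ €16,805.40.
Cost at Q = 580: (47,400/580)×371 + (580/2)×8.03 = €30,319.66 + €2,328.70 = €32,648.36.
Excess = €32,648.36 − €16,805.40 = €15,842.95.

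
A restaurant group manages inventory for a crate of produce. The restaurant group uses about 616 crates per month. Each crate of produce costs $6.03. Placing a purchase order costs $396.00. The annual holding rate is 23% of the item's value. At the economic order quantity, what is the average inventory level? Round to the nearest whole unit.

Average inventory ≈ 1,027 crates

Annual demand D = 616 × 12 = 7,392.
Holding cost H = 0.23 × $6.03 = $1.3869 per unit per year.
Q* = √(2DS/H) = √(2 × 7,392 × 396 / 1.3869) ≈ 2054.57.
Average inventory = Q*/2 ≈ 2054.57 / 2 = 1027.285.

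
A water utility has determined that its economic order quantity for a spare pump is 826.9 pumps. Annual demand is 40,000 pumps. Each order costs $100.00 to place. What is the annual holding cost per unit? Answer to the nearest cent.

The basic EOQ model gives Q* = √(2DS/H); rearrange for the unknown.
From Q* = √(2DS/H): H = 2DS / Q*² = 2 × 40,000 × 100 / 826.9² = 11.6999.

H ≈ $11.70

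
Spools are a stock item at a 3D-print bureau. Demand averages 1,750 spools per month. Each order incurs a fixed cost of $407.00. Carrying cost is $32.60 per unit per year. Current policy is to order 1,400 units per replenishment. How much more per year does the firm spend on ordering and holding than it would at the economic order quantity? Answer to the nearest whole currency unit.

Extra cost ≈ $5,319 per year

Annual demand D = 1,750 × 12 = 21,000.
EOQ = √(2DS/H) = √(2 × 21,000 × 407 / 32.6) ≈ 724.12.
Cost at Q* = (D/Q*)S + (Q*/2)H = √(2DSH) ≈ $23,606.45.
Cost at Q = 1,400: (21,000/1,400)×407 + (1,400/2)×32.6 = $6,105.00 + $22,820.00 = $28,925.00.
Excess = $28,925.00 − $23,606.45 = $5,318.55.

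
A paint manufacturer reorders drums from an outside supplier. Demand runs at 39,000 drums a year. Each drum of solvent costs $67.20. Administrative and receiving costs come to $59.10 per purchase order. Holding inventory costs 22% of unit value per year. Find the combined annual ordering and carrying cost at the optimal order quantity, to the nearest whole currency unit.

Holding cost H = 0.22 × $67.20 = $14.7840 per unit per year.
The optimal lot size = √(2DS/H) = √(2 × 39,000 × 59.1 / 14.784) ≈ 558.40.
At the optimum the two cost components are equal, so total cost = 2·(Q*/2)H = Q*·H.
Minimum total = √(2DSH) = √(2 × 39,000 × 59.1 × 14.784) ≈ 8255.379.

TC* ≈ $8,255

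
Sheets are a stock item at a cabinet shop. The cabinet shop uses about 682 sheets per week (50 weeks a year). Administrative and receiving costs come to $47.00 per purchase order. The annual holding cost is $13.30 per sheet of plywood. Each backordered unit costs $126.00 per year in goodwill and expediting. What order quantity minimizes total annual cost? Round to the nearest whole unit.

Annual demand D = 682 × 50 = 34,100.
With planned backorders, Q* = √(2DS/H) · √((H+B)/B).
√(2DS/H) = √(2 × 34,100 × 47 / 13.3) = 490.925.
√((H+B)/B) = √((13.3+126)/126) = 1.0515.
Q* ≈ 516.185.

Q* ≈ 516 sheets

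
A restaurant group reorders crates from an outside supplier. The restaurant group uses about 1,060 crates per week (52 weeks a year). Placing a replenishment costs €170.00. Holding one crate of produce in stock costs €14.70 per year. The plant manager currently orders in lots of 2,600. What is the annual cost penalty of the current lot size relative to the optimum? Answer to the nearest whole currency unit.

Annual demand D = 1,060 × 52 = 55,120.
EOQ = √(2DS/H) = √(2 × 55,120 × 170 / 14.7) ≈ 1129.11.
Cost at Q* = (D/Q*)S + (Q*/2)H = √(2DSH) ≈ €16,597.88.
Cost at Q = 2,600: (55,120/2,600)×170 + (2,600/2)×14.7 = €3,604.00 + €19,110.00 = €22,714.00.
Excess = €22,714.00 − €16,597.88 = €6,116.12.

Extra cost ≈ €6,116 per year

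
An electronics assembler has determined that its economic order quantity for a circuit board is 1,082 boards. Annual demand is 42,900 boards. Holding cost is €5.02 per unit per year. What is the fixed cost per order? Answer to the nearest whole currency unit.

Squaring Q* = √(2DS/H) gives Q*² = 2DS/H.
From Q* = √(2DS/H): S = Q*²H / (2D) = 1,082² × 5.02 / (2 × 42,900) = 68.4969.

S ≈ €68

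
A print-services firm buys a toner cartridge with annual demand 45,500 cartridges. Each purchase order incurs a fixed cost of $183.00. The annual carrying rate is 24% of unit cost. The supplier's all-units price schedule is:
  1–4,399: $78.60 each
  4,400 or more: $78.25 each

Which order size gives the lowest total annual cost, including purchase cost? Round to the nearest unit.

Holding cost per unit per year at price C is H = 0.24·C.
Evaluate total cost at each tier's feasible EOQ or, if the EOQ is below the tier, at the tier's minimum quantity.
EOQ at $78.60 = 939.6 (feasible in tier 1): TC = 45,500×$78.60 + (45,500/939.6)×183 + (939.6/2)×0.24×$78.60 = $3,594,024.06.
EOQ at $78.25 = 941.7 < 4400, so use break Q=4400: TC = 45,500×$78.25 + (45,500/4400.0)×183 + (4400.0/2)×0.24×$78.25 = $3,603,583.39.
Lowest total cost is $3,594,024.06 at Q = 939.6.

Q* ≈ 940 cartridges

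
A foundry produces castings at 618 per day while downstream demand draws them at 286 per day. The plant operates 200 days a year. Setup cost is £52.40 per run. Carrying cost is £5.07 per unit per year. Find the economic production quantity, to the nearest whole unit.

Q* ≈ 1,484 castings

Annual demand D = 286 × 200 = 57,200.
Production build-up factor (1 − d/p) = 1 − 286/618 = 0.5372.
Q* = √(2DS / (H(1 − d/p))) = √(2 × 57,200 × 52.4 / (5.07 × 0.5372)).
= √(5,994,560 / 2.7237) ≈ 1483.542.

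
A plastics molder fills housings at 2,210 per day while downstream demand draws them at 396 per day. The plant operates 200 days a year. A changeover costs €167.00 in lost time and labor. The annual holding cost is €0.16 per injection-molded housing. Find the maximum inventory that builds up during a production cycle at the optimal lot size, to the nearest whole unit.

I_max ≈ 11,649 housings

Annual demand D = 396 × 200 = 79,200.
Production build-up factor (1 − d/p) = 1 − 396/2,210 = 0.8208.
Q* = √(2DS / (H(1 − d/p))) = √(2 × 79,200 × 167 / (0.16 × 0.8208)).
= √(26,452,800 / 0.1313) ≈ 14192.318.
Maximum inventory = Q*(1 − d/p) = 14192.318 × 0.8208 ≈ 11649.260.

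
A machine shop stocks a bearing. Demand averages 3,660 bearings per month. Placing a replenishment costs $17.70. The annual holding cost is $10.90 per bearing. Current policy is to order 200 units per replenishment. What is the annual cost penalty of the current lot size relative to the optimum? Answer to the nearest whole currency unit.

Extra cost ≈ $860 per year

Annual demand D = 3,660 × 12 = 43,920.
EOQ = √(2DS/H) = √(2 × 43,920 × 17.7 / 10.9) ≈ 377.68.
Cost at Q* = (D/Q*)S + (Q*/2)H = √(2DSH) ≈ $4,116.67.
Cost at Q = 200: (43,920/200)×17.7 + (200/2)×10.9 = $3,886.92 + $1,090.00 = $4,976.92.
Excess = $4,976.92 − $4,116.67 = $860.25.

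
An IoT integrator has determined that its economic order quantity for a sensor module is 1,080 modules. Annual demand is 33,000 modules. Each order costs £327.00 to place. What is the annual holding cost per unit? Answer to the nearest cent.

H ≈ £18.50

Invert the EOQ relation Q*² = 2DS/H.
From Q* = √(2DS/H): H = 2DS / Q*² = 2 × 33,000 × 327 / 1,080² = 18.5031.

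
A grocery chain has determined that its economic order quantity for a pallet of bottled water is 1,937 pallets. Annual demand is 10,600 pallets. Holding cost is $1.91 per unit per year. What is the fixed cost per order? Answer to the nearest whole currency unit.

Squaring Q* = √(2DS/H) gives Q*² = 2DS/H.
From Q* = √(2DS/H): S = Q*²H / (2D) = 1,937² × 1.91 / (2 × 10,600) = 338.0312.

S ≈ $338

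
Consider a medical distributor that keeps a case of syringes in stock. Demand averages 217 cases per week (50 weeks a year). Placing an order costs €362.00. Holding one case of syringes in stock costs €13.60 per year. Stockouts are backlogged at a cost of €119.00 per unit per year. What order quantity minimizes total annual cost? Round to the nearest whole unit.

Annual demand D = 217 × 50 = 10,850.
With planned backorders, Q* = √(2DS/H) · √((H+B)/B).
√(2DS/H) = √(2 × 10,850 × 362 / 13.6) = 760.002.
√((H+B)/B) = √((13.6+119)/119) = 1.0556.
Q* ≈ 802.256.

Q* ≈ 802 cases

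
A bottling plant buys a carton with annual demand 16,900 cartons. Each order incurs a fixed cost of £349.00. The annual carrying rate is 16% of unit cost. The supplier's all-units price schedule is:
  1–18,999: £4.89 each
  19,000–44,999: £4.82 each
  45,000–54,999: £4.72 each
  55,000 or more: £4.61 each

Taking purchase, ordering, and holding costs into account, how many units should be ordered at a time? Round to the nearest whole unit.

Holding cost per unit per year at price C is H = 0.16·C.
Candidates are each tier's EOQ (if it falls in that tier) and each price-break quantity.
EOQ at £4.89 = 3882.9 (feasible in tier 1): TC = 16,900×£4.89 + (16,900/3882.9)×349 + (3882.9/2)×0.16×£4.89 = £85,678.98.
EOQ at £4.82 = 3911.0 < 19000, so use break Q=19000: TC = 16,900×£4.82 + (16,900/19000.0)×349 + (19000.0/2)×0.16×£4.82 = £89,094.83.
EOQ at £4.72 = 3952.2 < 45000, so use break Q=45000: TC = 16,900×£4.72 + (16,900/45000.0)×349 + (45000.0/2)×0.16×£4.72 = £96,891.07.
EOQ at £4.61 = 3999.1 < 55000, so use break Q=55000: TC = 16,900×£4.61 + (16,900/55000.0)×349 + (55000.0/2)×0.16×£4.61 = £98,300.24.
Lowest total cost is £85,678.98 at Q = 3882.9.

Q* ≈ 3,883 cartons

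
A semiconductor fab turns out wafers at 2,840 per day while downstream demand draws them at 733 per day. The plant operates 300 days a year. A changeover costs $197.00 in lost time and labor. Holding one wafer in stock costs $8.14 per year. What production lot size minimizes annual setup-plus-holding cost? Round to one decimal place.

Annual demand D = 733 × 300 = 219,900.
Production build-up factor (1 − d/p) = 1 − 733/2,840 = 0.7419.
Q* = √(2DS / (H(1 − d/p))) = √(2 × 219,900 × 197 / (8.14 × 0.7419)).
= √(86,640,600 / 6.0391) ≈ 3787.699.

Q* ≈ 3,787.7 wafers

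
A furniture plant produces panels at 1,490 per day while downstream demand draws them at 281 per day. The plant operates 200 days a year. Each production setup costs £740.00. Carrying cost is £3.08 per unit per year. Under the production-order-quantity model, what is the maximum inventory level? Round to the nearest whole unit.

I_max ≈ 4,681 panels

Annual demand D = 281 × 200 = 56,200.
Production build-up factor (1 − d/p) = 1 − 281/1,490 = 0.8114.
Q* = √(2DS / (H(1 − d/p))) = √(2 × 56,200 × 740 / (3.08 × 0.8114)).
= √(83,176,000 / 2.4991) ≈ 5769.041.
Maximum inventory = Q*(1 − d/p) = 5769.041 × 0.8114 ≈ 4681.054.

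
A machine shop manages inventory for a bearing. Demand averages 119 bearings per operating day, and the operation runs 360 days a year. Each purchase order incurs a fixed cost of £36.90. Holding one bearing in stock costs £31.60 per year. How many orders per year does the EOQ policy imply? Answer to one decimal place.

N ≈ 135.4 orders per year

Annual demand D = 119 × 360 = 42,840.
The optimal lot size = √(2DS/H) = √(2 × 42,840 × 36.9 / 31.6) ≈ 316.31.
Orders per year = D / Q* = 42,840 / 316.31 ≈ 135.438.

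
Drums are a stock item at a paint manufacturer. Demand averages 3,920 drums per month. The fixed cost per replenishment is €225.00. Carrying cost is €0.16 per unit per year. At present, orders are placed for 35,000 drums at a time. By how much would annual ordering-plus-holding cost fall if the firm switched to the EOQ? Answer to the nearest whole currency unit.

Extra cost ≈ €1,262 per year

Annual demand D = 3,920 × 12 = 47,040.
EOQ = √(2DS/H) = √(2 × 47,040 × 225 / 0.16) ≈ 11502.17.
Cost at Q* = (D/Q*)S + (Q*/2)H = √(2DSH) ≈ €1,840.35.
Cost at Q = 35,000: (47,040/35,000)×225 + (35,000/2)×0.16 = €302.40 + €2,800.00 = €3,102.40.
Excess = €3,102.40 − €1,840.35 = €1,262.05.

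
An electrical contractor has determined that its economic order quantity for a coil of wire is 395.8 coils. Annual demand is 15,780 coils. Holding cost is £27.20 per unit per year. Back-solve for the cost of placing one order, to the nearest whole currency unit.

S ≈ £135

Invert the EOQ relation Q*² = 2DS/H.
From Q* = √(2DS/H): S = Q*²H / (2D) = 395.8² × 27.2 / (2 × 15,780) = 135.0155.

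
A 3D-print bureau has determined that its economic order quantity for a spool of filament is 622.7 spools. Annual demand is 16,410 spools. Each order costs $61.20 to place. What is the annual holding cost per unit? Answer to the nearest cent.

H ≈ $5.18

The basic EOQ model gives Q* = √(2DS/H); rearrange for the unknown.
From Q* = √(2DS/H): H = 2DS / Q*² = 2 × 16,410 × 61.2 / 622.7² = 5.1800.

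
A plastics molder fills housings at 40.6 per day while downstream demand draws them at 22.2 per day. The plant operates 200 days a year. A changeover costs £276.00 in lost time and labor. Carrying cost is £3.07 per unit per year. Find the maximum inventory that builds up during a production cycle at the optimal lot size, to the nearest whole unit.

Annual demand D = 22.2 × 200 = 4,440.
Production build-up factor (1 − d/p) = 1 − 22.2/40.6 = 0.4532.
Q* = √(2DS / (H(1 − d/p))) = √(2 × 4,440 × 276 / (3.07 × 0.4532)).
= √(2,450,880 / 1.3913) ≈ 1327.229.
Maximum inventory = Q*(1 − d/p) = 1327.229 × 0.4532 ≈ 601.503.

I_max ≈ 602 housings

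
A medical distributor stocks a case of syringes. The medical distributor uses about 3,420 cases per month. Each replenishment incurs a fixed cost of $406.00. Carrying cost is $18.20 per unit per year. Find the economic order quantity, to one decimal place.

Q* ≈ 1,353.2 cases

Annual demand D = 3,420 × 12 = 41,040.
EOQ = √(2DS / H) = √(2 × 41,040 × 406 / 18.2).
= √(33,324,480 / 18.2) = √1,831,015.3846 ≈ 1353.150.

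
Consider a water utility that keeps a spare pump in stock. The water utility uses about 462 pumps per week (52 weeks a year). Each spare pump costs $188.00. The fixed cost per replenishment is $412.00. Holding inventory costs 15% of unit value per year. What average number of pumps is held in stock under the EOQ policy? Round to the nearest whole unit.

Average inventory ≈ 419 pumps

Annual demand D = 462 × 52 = 24,024.
Holding cost H = 0.15 × $188.00 = $28.2000 per unit per year.
EOQ = √(2DS/H) = √(2 × 24,024 × 412 / 28.2) ≈ 837.84.
Average inventory = Q*/2 ≈ 837.84 / 2 = 418.921.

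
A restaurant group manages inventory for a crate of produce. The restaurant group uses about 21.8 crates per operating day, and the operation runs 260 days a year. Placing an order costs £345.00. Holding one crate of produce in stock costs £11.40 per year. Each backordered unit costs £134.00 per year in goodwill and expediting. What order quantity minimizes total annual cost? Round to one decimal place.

Annual demand D = 21.8 × 260 = 5,668.
With planned backorders, Q* = √(2DS/H) · √((H+B)/B).
√(2DS/H) = √(2 × 5,668 × 345 / 11.4) = 585.716.
√((H+B)/B) = √((11.4+134)/134) = 1.0417.
Q* ≈ 610.122.

Q* ≈ 610.1 crates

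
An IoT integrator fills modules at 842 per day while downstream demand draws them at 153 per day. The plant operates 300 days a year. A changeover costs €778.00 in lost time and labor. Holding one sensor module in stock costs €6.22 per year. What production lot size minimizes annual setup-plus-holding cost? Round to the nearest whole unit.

Q* ≈ 3,746 modules

Annual demand D = 153 × 300 = 45,900.
Production build-up factor (1 − d/p) = 1 − 153/842 = 0.8183.
Q* = √(2DS / (H(1 − d/p))) = √(2 × 45,900 × 778 / (6.22 × 0.8183)).
= √(71,420,400 / 5.0898) ≈ 3745.953.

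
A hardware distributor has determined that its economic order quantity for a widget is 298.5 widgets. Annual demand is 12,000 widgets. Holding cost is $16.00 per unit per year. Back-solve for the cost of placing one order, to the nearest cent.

Squaring Q* = √(2DS/H) gives Q*² = 2DS/H.
From Q* = √(2DS/H): S = Q*²H / (2D) = 298.5² × 16 / (2 × 12,000) = 59.4015.

S ≈ $59.40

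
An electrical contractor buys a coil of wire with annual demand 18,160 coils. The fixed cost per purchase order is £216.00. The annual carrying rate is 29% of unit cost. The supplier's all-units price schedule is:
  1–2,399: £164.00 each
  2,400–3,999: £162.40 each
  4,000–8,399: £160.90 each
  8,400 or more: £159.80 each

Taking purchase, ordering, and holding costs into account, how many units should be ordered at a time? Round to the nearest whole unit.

Holding cost per unit per year at price C is H = 0.29·C.
Candidates are each tier's EOQ (if it falls in that tier) and each price-break quantity.
EOQ at £164.00 = 406.1 (feasible in tier 1): TC = 18,160×£164.00 + (18,160/406.1)×216 + (406.1/2)×0.29×£164.00 = £2,997,556.16.
EOQ at £162.40 = 408.1 < 2400, so use break Q=2400: TC = 18,160×£162.40 + (18,160/2400.0)×216 + (2400.0/2)×0.29×£162.40 = £3,007,333.60.
EOQ at £160.90 = 410.0 < 4000, so use break Q=4000: TC = 18,160×£160.90 + (18,160/4000.0)×216 + (4000.0/2)×0.29×£160.90 = £3,016,246.64.
EOQ at £159.80 = 411.4 < 8400, so use break Q=8400: TC = 18,160×£159.80 + (18,160/8400.0)×216 + (8400.0/2)×0.29×£159.80 = £3,097,071.37.
Lowest total cost is £2,997,556.16 at Q = 406.1.

Q* ≈ 406 coils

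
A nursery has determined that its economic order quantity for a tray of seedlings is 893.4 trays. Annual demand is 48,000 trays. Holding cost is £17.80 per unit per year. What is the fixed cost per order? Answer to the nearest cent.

Squaring Q* = √(2DS/H) gives Q*² = 2DS/H.
From Q* = √(2DS/H): S = Q*²H / (2D) = 893.4² × 17.8 / (2 × 48,000) = 147.9928.

S ≈ £147.99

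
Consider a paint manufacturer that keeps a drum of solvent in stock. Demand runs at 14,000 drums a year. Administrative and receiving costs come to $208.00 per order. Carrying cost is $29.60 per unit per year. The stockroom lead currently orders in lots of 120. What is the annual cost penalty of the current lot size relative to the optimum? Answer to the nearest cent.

EOQ = √(2DS/H) = √(2 × 14,000 × 208 / 29.6) ≈ 443.57.
Cost at Q* = (D/Q*)S + (Q*/2)H = √(2DSH) ≈ $13,129.75.
Cost at Q = 120: (14,000/120)×208 + (120/2)×29.6 = $24,266.67 + $1,776.00 = $26,042.67.
Excess = $26,042.67 − $13,129.75 = $12,912.91.

Extra cost ≈ $12,912.91 per year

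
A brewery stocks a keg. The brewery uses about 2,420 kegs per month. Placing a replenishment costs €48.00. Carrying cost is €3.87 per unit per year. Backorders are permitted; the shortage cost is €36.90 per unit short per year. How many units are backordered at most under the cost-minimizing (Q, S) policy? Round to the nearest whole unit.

Annual demand D = 2,420 × 12 = 29,040.
With planned backorders, Q* = √(2DS/H) · √((H+B)/B).
√(2DS/H) = √(2 × 29,040 × 48 / 3.87) = 848.747.
√((H+B)/B) = √((3.87+36.9)/36.9) = 1.0511.
Q* ≈ 892.145.
S* = Q* · H/(H+B) = 892.145 × 3.87/40.77 ≈ 84.685.

S* ≈ 85 kegs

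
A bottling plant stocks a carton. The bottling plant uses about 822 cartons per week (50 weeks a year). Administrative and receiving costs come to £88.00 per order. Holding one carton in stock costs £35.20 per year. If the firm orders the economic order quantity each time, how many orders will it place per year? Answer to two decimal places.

Annual demand D = 822 × 50 = 41,100.
EOQ = √(2DS/H) = √(2 × 41,100 × 88 / 35.2) ≈ 453.32.
Orders per year = D / Q* = 41,100 / 453.32 ≈ 90.664.

N ≈ 90.66 orders per year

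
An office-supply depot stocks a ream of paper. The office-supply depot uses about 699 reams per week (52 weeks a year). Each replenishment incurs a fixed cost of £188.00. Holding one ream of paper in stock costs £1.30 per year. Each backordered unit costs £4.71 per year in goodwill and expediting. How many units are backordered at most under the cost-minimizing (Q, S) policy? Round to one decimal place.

Annual demand D = 699 × 52 = 36,348.
With planned backorders, Q* = √(2DS/H) · √((H+B)/B).
√(2DS/H) = √(2 × 36,348 × 188 / 1.3) = 3242.370.
√((H+B)/B) = √((1.3+4.71)/4.71) = 1.1296.
Q* ≈ 3662.598.
S* = Q* · H/(H+B) = 3662.598 × 1.3/6.01 ≈ 792.243.

S* ≈ 792.2 reams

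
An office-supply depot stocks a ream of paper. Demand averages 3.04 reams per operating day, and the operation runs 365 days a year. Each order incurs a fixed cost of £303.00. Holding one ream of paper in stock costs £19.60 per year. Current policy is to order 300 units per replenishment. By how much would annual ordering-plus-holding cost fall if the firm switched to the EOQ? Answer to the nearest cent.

Annual demand D = 3.04 × 365 = 1,109.6.
EOQ = √(2DS/H) = √(2 × 1,109.6 × 303 / 19.6) ≈ 185.22.
Cost at Q* = (D/Q*)S + (Q*/2)H = √(2DSH) ≈ £3,630.34.
Cost at Q = 300: (1,109.6/300)×303 + (300/2)×19.6 = £1,120.70 + £2,940.00 = £4,060.70.
Excess = £4,060.70 − £3,630.34 = £430.35.

Extra cost ≈ £430.35 per year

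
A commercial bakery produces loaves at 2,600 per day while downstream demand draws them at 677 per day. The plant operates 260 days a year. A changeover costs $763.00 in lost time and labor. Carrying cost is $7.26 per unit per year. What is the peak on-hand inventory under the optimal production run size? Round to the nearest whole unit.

I_max ≈ 5,231 loaves

Annual demand D = 677 × 260 = 176,020.
Production build-up factor (1 − d/p) = 1 − 677/2,600 = 0.7396.
Q* = √(2DS / (H(1 − d/p))) = √(2 × 176,020 × 763 / (7.26 × 0.7396)).
= √(268,606,520 / 5.3696) ≈ 7072.729.
Maximum inventory = Q*(1 − d/p) = 7072.729 × 0.7396 ≈ 5231.099.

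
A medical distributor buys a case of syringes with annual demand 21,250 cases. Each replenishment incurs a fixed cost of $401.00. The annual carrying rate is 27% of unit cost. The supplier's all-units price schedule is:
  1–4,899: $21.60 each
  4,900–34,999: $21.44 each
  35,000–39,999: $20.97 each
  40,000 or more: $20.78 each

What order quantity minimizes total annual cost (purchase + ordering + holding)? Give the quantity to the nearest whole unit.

Holding cost per unit per year at price C is H = 0.27·C.
Evaluate total cost at each tier's feasible EOQ or, if the EOQ is below the tier, at the tier's minimum quantity.
EOQ at $21.60 = 1709.5 (feasible in tier 1): TC = 21,250×$21.60 + (21,250/1709.5)×401 + (1709.5/2)×0.27×$21.60 = $468,969.55.
EOQ at $21.44 = 1715.8 < 4900, so use break Q=4900: TC = 21,250×$21.44 + (21,250/4900.0)×401 + (4900.0/2)×0.27×$21.44 = $471,521.59.
EOQ at $20.97 = 1734.9 < 35000, so use break Q=35000: TC = 21,250×$20.97 + (21,250/35000.0)×401 + (35000.0/2)×0.27×$20.97 = $544,939.21.
EOQ at $20.78 = 1742.9 < 40000, so use break Q=40000: TC = 21,250×$20.78 + (21,250/40000.0)×401 + (40000.0/2)×0.27×$20.78 = $554,000.03.
Lowest total cost is $468,969.55 at Q = 1709.5.

Q* ≈ 1,709 cases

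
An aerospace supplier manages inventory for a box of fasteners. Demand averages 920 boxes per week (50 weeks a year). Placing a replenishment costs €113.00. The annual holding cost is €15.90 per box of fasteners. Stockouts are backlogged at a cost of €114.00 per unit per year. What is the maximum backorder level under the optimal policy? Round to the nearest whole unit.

Annual demand D = 920 × 50 = 46,000.
With planned backorders, Q* = √(2DS/H) · √((H+B)/B).
√(2DS/H) = √(2 × 46,000 × 113 / 15.9) = 808.602.
√((H+B)/B) = √((15.9+114)/114) = 1.0675.
Q* ≈ 863.151.
S* = Q* · H/(H+B) = 863.151 × 15.9/129.9 ≈ 105.651.

S* ≈ 106 boxes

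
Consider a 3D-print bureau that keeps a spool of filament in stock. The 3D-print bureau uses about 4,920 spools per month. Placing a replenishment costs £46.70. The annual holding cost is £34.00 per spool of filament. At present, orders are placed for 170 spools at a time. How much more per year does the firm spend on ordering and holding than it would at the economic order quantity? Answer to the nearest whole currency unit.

Annual demand D = 4,920 × 12 = 59,040.
EOQ = √(2DS/H) = √(2 × 59,040 × 46.7 / 34) ≈ 402.72.
Cost at Q* = (D/Q*)S + (Q*/2)H = √(2DSH) ≈ £13,692.60.
Cost at Q = 170: (59,040/170)×46.7 + (170/2)×34 = £16,218.64 + £2,890.00 = £19,108.64.
Excess = £19,108.64 − £13,692.60 = £5,416.03.

Extra cost ≈ £5,416 per year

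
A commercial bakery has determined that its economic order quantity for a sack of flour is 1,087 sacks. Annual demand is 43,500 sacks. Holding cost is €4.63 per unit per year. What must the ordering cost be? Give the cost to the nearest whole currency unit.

Invert the EOQ relation Q*² = 2DS/H.
From Q* = √(2DS/H): S = Q*²H / (2D) = 1,087² × 4.63 / (2 × 43,500) = 62.8812.

S ≈ €63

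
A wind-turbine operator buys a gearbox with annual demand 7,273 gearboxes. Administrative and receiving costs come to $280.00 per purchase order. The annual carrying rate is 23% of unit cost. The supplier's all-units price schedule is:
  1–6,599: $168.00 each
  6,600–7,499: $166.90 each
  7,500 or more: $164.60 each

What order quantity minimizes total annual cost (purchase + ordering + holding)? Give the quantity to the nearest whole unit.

Q* ≈ 325 gearboxes

Holding cost per unit per year at price C is H = 0.23·C.
Evaluate total cost at each tier's feasible EOQ or, if the EOQ is below the tier, at the tier's minimum quantity.
EOQ at $168.00 = 324.7 (feasible in tier 1): TC = 7,273×$168.00 + (7,273/324.7)×280 + (324.7/2)×0.23×$168.00 = $1,234,408.96.
EOQ at $166.90 = 325.7 < 6600, so use break Q=6600: TC = 7,273×$166.90 + (7,273/6600.0)×280 + (6600.0/2)×0.23×$166.90 = $1,340,849.35.
EOQ at $164.60 = 328.0 < 7500, so use break Q=7500: TC = 7,273×$164.60 + (7,273/7500.0)×280 + (7500.0/2)×0.23×$164.60 = $1,339,374.83.
Lowest total cost is $1,234,408.96 at Q = 324.7.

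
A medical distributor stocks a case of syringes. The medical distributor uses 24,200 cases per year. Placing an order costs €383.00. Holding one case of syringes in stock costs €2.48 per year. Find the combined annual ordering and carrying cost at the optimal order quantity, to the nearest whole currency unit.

EOQ = √(2DS/H) = √(2 × 24,200 × 383 / 2.48) ≈ 2733.99.
At Q*, ordering cost (D/Q*)S equals holding cost (Q*/2)H, each = √(DSH/2).
Minimum total = √(2DSH) = √(2 × 24,200 × 383 × 2.48) ≈ 6780.284.

TC* ≈ €6,780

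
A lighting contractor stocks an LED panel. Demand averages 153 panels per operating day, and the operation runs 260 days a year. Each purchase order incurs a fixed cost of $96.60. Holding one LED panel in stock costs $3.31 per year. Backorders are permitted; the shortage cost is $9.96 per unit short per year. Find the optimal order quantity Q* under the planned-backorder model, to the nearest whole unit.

Annual demand D = 153 × 260 = 39,780.
With planned backorders, Q* = √(2DS/H) · √((H+B)/B).
√(2DS/H) = √(2 × 39,780 × 96.6 / 3.31) = 1523.779.
√((H+B)/B) = √((3.31+9.96)/9.96) = 1.1543.
Q* ≈ 1758.846.

Q* ≈ 1,759 panels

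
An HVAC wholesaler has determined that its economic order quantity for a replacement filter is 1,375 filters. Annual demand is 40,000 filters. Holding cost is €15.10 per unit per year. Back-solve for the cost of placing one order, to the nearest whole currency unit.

S ≈ €357

Invert the EOQ relation Q*² = 2DS/H.
From Q* = √(2DS/H): S = Q*²H / (2D) = 1,375² × 15.1 / (2 × 40,000) = 356.8555.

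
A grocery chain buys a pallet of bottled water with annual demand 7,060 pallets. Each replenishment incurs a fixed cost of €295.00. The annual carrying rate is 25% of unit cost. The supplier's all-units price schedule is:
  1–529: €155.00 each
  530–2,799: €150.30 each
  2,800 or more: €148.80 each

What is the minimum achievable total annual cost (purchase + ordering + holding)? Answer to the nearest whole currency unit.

TC* ≈ €1,075,005

Holding cost per unit per year at price C is H = 0.25·C.
Candidates are each tier's EOQ (if it falls in that tier) and each price-break quantity.
EOQ at €155.00 = 327.9 (feasible in tier 1): TC = 7,060×€155.00 + (7,060/327.9)×295 + (327.9/2)×0.25×€155.00 = €1,107,004.69.
EOQ at €150.30 = 332.9 < 530, so use break Q=530: TC = 7,060×€150.30 + (7,060/530.0)×295 + (530.0/2)×0.25×€150.30 = €1,075,005.00.
EOQ at €148.80 = 334.6 < 2800, so use break Q=2800: TC = 7,060×€148.80 + (7,060/2800.0)×295 + (2800.0/2)×0.25×€148.80 = €1,103,351.82.
Lowest total cost among the candidates is at Q = 530.0.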